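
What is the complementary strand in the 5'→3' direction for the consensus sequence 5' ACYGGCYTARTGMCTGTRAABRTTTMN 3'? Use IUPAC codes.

Standard pairs A↔T, G↔C; ambiguity codes pair R↔Y, M↔K, B↔V, N↔N. Complement (TGRCCGRATYACKGACAYTTVYAAAKN), then reverse for 5'→3'.

5′-NKAAAYVTTYACAGKCAYTARGCCRGT-3′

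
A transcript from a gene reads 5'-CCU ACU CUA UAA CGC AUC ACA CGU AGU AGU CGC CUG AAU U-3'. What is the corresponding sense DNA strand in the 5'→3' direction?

The coding DNA strand has the same 5'→3' sequence as the mRNA with U replaced by T.

5'-CCTACTCTATAACGCATCACACGTAGTAGTCGCCTGAATT-3'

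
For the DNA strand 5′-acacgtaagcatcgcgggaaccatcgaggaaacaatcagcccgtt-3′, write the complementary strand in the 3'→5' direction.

3'-TGTGCATTCGTAGCGCCCTTGGTAGCTCCTTTGTTAGTCGGGCAA-5'

Base-pairing A↔T, G↔C gives the complement. The complementary strand is antiparallel, so paired with a 5'→3' strand it runs 3'→5'.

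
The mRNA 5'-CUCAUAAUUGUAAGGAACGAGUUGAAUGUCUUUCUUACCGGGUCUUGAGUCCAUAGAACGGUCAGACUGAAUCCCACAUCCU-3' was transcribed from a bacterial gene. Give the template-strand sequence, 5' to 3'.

Replace U with T to get the coding DNA strand: CTCATAATTGTAAGGAACGAGTTGAATGTCTTTCTTACCGGGTCTTGAGTCCATAGAACGGTCAGACTGAATCCCACATCCT. The template strand is its reverse complement (complement GAGTATTAACATTCCTTGCTCAACTTACAGAAAGAATGGCCCAGAACTCAGGTATCTTGCCAGTCTGACTTAGGGTGTAGGA, then reverse).

5'-AGGATGTGGGATTCAGTCTGACCGTTCTATGGACTCAAGACCCGGTAAGAAAGACATTCAACTCGTTCCTTACAATTATGAG-3'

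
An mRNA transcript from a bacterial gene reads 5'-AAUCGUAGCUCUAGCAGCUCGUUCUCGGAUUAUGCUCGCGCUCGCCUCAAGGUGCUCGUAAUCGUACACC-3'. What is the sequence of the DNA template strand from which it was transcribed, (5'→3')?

5'-GGTGTACGATTACGAGCACCTTGAGGCGAGCGCGAGCATAATCCGAGAACGAGCTGCTAGAGCTACGATT-3'

Replace U with T to get the coding DNA strand: AATCGTAGCTCTAGCAGCTCGTTCTCGGATTATGCTCGCGCTCGCCTCAAGGTGCTCGTAATCGTACACC. The template strand is its reverse complement (complement TTAGCATCGAGATCGTCGAGCAAGAGCCTAATACGAGCGCGAGCGGAGTTCCACGAGCATTAGCATGTGG, then reverse).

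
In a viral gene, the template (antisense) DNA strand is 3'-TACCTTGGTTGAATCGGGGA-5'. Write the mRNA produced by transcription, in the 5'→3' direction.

5′-AUGGAACCAACUUAGCCCCU-3′

Reading the template 3'→5' as shown, RNA polymerase pairs each base (A→U, T→A, G↔C) to build mRNA 5'→3' directly.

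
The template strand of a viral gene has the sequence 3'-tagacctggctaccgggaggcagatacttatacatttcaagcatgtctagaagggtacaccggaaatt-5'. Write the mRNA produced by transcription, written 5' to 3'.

Reading the template 3'→5' as shown, RNA polymerase pairs each base (A→U, T→A, G↔C) to build mRNA 5'→3' directly.

5'-AUCUGGACCGAUGGCCCUCCGUCUAUGAAUAUGUAAAGUUCGUACAGAUCUUCCCAUGUGGCCUUUAA-3'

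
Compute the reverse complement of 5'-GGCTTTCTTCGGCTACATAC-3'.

Reading the sequence 3'→5' and pairing each base (A↔T, G↔C) gives the reverse complement directly.

5'-GTATGTAGCCGAAGAAAGCC-3'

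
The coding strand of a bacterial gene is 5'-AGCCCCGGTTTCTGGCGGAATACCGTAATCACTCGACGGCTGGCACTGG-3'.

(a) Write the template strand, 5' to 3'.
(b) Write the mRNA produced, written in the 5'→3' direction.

(a) 5′-CCAGTGCCAGCCGTCGAGTGATTACGGTATTCCGCCAGAAACCGGGGCT-3′
(b) 5′-AGCCCCGGUUUCUGGCGGAAUACCGUAAUCACUCGACGGCUGGCACUGG-3′

(a) The template strand is the reverse complement of the coding strand: complement TCGGGGCCAAAGACCGCCTTATGGCATTAGTGAGCTGCCGACCGTGACC, then reverse.
(b) mRNA matches the coding strand with T→U.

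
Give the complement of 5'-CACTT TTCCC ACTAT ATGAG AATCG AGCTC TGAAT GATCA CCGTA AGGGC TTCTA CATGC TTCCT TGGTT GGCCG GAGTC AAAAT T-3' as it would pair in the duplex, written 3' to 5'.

3'-GTGAAAAGGGTGATATACTCTTAGCTCGAGACTTACTAGTGGCATTCCCGAAGATGTACGAAGGAACCAACCGGCCTCAGTTTTAA-5'

Base-pairing A↔T, G↔C gives the complement. The complementary strand is antiparallel, so paired with a 5'→3' strand it runs 3'→5'.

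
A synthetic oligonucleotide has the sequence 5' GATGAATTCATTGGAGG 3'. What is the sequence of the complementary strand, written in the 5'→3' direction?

5'-CCTCCAATGAATTCATC-3'

The complement of GATGAATTCATTGGAGG is CTACTTAAGTAACCTCC (A↔T, G↔C). DNA strands are antiparallel, so the complementary strand runs 3'→5'; reversing gives the 5'→3' form.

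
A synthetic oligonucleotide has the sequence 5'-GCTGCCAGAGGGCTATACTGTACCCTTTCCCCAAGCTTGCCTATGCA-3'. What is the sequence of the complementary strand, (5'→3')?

5'-TGCATAGGCAAGCTTGGGGAAAGGGTACAGTATAGCCCTCTGGCAGC-3'

Pairing A↔T and G↔C gives CGACGGTCTCCCGATATGACATGGGAAAGGGGTTCGAACGGATACGT, running 3'→5'. Reverse for the 5'→3' convention.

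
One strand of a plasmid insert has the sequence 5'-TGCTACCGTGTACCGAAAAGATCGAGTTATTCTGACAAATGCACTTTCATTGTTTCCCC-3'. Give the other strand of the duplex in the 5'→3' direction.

The complement of TGCTACCGTGTACCGAAAAGATCGAGTTATTCTGACAAATGCACTTTCATTGTTTCCCC is ACGATGGCACATGGCTTTTCTAGCTCAATAAGACTGTTTACGTGAAAGTAACAAAGGGG (A↔T, G↔C). DNA strands are antiparallel, so the complementary strand runs 3'→5'; reversing gives the 5'→3' form.

5′-GGGGAAACAATGAAAGTGCATTTGTCAGAATAACTCGATCTTTTCGGTACACGGTAGCA-3′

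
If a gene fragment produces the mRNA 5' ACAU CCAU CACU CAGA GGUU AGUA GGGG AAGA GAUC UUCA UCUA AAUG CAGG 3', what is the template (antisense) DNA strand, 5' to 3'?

5'-CCTGCATTTAGATGAAGATCTCTTCCCCTACTAACCTCTGAGTGATGGATGT-3'

Replace U with T to get the coding DNA strand: ACATCCATCACTCAGAGGTTAGTAGGGGAAGAGATCTTCATCTAAATGCAGG. The template strand is its reverse complement (complement TGTAGGTAGTGAGTCTCCAATCATCCCCTTCTCTAGAAGTAGATTTACGTCC, then reverse).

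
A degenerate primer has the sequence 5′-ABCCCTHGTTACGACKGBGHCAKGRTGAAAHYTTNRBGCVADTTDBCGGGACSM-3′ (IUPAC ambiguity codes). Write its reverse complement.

5'-KSGTCCCGVHAAHTBGCVYNAARDTTTCAYCMTGDCVCMGTCGTAACDAGGGVT-3'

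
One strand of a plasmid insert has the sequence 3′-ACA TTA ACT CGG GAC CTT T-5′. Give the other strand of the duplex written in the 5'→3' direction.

5'-TGTAATTGAGCCCTGGAAA-3'

The strand is given 3'→5', so its complement runs 5'→3' in the same left-to-right order: pair each base A↔T, G↔C.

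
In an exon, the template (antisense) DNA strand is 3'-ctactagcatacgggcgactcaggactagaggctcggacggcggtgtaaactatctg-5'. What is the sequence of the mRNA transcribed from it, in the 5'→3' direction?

5′-GAUGAUCGUAUGCCCGCUGAGUCCUGAUCUCCGAGCCUGCCGCCACAUUUGAUAGAC-3′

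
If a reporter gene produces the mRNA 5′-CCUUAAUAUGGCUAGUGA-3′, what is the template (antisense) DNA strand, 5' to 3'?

Replace U with T to get the coding DNA strand: CCTTAATATGGCTAGTGA. The template strand is its reverse complement (complement GGAATTATACCGATCACT, then reverse).

5'-TCACTAGCCATATTAAGG-3'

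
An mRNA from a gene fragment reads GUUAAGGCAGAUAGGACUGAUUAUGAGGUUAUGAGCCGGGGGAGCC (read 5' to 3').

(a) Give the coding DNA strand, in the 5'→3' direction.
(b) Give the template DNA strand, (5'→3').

(a) The coding strand matches the mRNA with U→T.
(b) The template strand is the reverse complement of the coding strand.

(a) 5′-GTTAAGGCAGATAGGACTGATTATGAGGTTATGAGCCGGGGGAGCC-3′
(b) 5'-GGCTCCCCCGGCTCATAACCTCATAATCAGTCCTATCTGCCTTAAC-3'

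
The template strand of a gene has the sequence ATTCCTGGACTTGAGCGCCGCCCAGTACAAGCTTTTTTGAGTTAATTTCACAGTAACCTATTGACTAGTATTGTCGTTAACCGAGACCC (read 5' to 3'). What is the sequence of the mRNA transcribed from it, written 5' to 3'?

5'-GGGUCUCGGUUAACGACAAUACUAGUCAAUAGGUUACUGUGAAAUUAACUCAAAAAAGCUUGUACUGGGCGGCGCUCAAGUCCAGGAAU-3'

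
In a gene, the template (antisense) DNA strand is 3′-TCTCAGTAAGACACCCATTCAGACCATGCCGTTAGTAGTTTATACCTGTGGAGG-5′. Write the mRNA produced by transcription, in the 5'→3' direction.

5'-AGAGUCAUUCUGUGGGUAAGUCUGGUACGGCAAUCAUCAAAUAUGGACACCUCC-3'

Reading the template 3'→5' as shown, RNA polymerase pairs each base (A→U, T→A, G↔C) to build mRNA 5'→3' directly.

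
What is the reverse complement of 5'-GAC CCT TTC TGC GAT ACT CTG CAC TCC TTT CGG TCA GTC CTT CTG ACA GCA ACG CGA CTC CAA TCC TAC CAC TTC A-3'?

Complement each base (A↔T, G↔C): CTGGGAAAGACGCTATGAGACGTGAGGAAAGCCAGTCAGGAAGACTGTCGTTGCGCTGAGGTTAGGATGGTGAAGT. Then reverse.

5'-TGAAGTGGTAGGATTGGAGTCGCGTTGCTGTCAGAAGGACTGACCGAAAGGAGTGCAGAGTATCGCAGAAAGGGTC-3'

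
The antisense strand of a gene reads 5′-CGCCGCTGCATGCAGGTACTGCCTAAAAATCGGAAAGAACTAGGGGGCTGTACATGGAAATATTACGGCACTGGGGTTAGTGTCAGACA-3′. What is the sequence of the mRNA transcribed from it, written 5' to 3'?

5'-UGUCUGACACUAACCCCAGUGCCGUAAUAUUUCCAUGUACAGCCCCCUAGUUCUUUCCGAUUUUUAGGCAGUACCUGCAUGCAGCGGCG-3'

RNA polymerase reads the template 3'→5' and synthesizes mRNA 5'→3' by base-pairing (A→U, T→A, G↔C). The complement of the template is GCGGCGACGTACGTCCATGACGGATTTTTAGCCTTTCTTGATCCCCCGACATGTACCTTTATAATGCCGTGACCCCAATCACAGTCTGT; antiparallel, so 5'→3' the coding strand is TGTCTGACACTAACCCCAGTGCCGTAATATTTCCATGTACAGCCCCCTAGTTCTTTCCGATTTTTAGGCAGTACCTGCATGCAGCGGCG. Replace T with U for the mRNA.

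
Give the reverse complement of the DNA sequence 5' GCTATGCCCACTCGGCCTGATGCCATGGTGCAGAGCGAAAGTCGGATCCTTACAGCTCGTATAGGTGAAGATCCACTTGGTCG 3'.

5'-CGACCAAGTGGATCTTCACCTATACGAGCTGTAAGGATCCGACTTTCGCTCTGCACCATGGCATCAGGCCGAGTGGGCATAGC-3'

Reading the sequence 3'→5' and pairing each base (A↔T, G↔C) gives the reverse complement directly.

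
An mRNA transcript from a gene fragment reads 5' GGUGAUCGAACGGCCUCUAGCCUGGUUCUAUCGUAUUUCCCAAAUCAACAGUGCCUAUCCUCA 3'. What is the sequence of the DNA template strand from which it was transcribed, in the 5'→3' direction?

5'-TGAGGATAGGCACTGTTGATTTGGGAAATACGATAGAACCAGGCTAGAGGCCGTTCGATCACC-3'

Replace U with T to get the coding DNA strand: GGTGATCGAACGGCCTCTAGCCTGGTTCTATCGTATTTCCCAAATCAACAGTGCCTATCCTCA. The template strand is its reverse complement (complement CCACTAGCTTGCCGGAGATCGGACCAAGATAGCATAAAGGGTTTAGTTGTCACGGATAGGAGT, then reverse).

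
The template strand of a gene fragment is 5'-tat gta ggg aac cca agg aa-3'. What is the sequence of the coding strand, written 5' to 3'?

The coding strand is complementary and antiparallel to the template: take the complement (A↔T, G↔C) and reverse.

5'-TTCCTTGGGTTCCCTACATA-3'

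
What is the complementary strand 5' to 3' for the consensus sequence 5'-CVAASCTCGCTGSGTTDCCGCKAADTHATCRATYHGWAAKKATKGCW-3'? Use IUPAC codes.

Standard pairs A↔T, G↔C; ambiguity codes pair R↔Y, K↔M, W↔W, S↔S, D↔H, V↔B. Complement (GBTTSGAGCGACSCAAHGGCGMTTHADTAGYTARDCWTTMMTAMCGW), then reverse for 5'→3'.

5'-WGCMATMMTTWCDRATYGATDAHTTMGCGGHAACSCAGCGAGSTTBG-3'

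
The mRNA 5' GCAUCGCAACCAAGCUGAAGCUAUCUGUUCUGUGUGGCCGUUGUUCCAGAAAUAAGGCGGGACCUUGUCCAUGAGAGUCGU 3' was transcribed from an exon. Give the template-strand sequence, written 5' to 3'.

5'-ACGACTCTCATGGACAAGGTCCCGCCTTATTTCTGGAACAACGGCCACACAGAACAGATAGCTTCAGCTTGGTTGCGATGC-3'

Replace U with T to get the coding DNA strand: GCATCGCAACCAAGCTGAAGCTATCTGTTCTGTGTGGCCGTTGTTCCAGAAATAAGGCGGGACCTTGTCCATGAGAGTCGT. The template strand is its reverse complement (complement CGTAGCGTTGGTTCGACTTCGATAGACAAGACACACCGGCAACAAGGTCTTTATTCCGCCCTGGAACAGGTACTCTCAGCA, then reverse).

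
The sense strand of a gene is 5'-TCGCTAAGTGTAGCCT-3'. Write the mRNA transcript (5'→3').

5'-UCGCUAAGUGUAGCCU-3'

mRNA has the coding-strand sequence with U in place of T.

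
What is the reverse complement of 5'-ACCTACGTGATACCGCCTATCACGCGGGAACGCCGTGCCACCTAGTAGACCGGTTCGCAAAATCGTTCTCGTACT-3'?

5'-AGTACGAGAACGATTTTGCGAACCGGTCTACTAGGTGGCACGGCGTTCCCGCGTGATAGGCGGTATCACGTAGGT-3'

Complement each base (A↔T, G↔C): TGGATGCACTATGGCGGATAGTGCGCCCTTGCGGCACGGTGGATCATCTGGCCAAGCGTTTTAGCAAGAGCATGA. Then reverse.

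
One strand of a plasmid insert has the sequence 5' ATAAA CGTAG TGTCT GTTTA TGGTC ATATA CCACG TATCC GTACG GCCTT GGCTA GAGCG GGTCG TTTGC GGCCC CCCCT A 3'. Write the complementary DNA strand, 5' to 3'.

5'-TAGGGGGGGCCGCAAACGACCCGCTCTAGCCAAGGCCGTACGGATACGTGGTATATGACCATAAACAGACACTACGTTTAT-3'

Pairing A↔T and G↔C gives TATTTGCATCACAGACAAATACCAGTATATGGTGCATAGGCATGCCGGAACCGATCTCGCCCAGCAAACGCCGGGGGGGAT, running 3'→5'. Reverse for the 5'→3' convention.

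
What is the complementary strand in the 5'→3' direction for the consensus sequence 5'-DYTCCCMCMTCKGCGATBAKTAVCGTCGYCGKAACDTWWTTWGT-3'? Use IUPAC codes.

Standard pairs A↔T, G↔C; ambiguity codes pair Y↔R, M↔K, W↔W, B↔V, D↔H. Complement (HRAGGGKGKAGMCGCTAVTMATBGCAGCRGCMTTGHAWWAAWCA), then reverse for 5'→3'.

5'-ACWAAWWAHGTTMCGRCGACGBTAMTVATCGCMGAKGKGGGARH-3'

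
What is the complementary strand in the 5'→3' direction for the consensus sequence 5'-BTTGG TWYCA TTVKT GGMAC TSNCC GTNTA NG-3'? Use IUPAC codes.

5'-CNTANACGGNSAGTKCCAMBAATGRWACCAAV-3'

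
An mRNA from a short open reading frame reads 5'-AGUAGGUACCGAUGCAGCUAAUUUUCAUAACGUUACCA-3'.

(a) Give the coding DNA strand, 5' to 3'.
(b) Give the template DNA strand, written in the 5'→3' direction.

(a) 5'-AGTAGGTACCGATGCAGCTAATTTTCATAACGTTACCA-3'
(b) 5′-TGGTAACGTTATGAAAATTAGCTGCATCGGTACCTACT-3′

(a) The coding strand matches the mRNA with U→T.
(b) The template strand is the reverse complement of the coding strand.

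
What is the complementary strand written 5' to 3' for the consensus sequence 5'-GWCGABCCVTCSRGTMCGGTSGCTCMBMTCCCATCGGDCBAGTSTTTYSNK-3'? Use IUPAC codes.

5′-MNSRAAASACTVGHCCGATGGGAKVKGAGCSACCGKACYSGABGGVTCGWC-3′

Standard pairs A↔T, G↔C; ambiguity codes pair R↔Y, M↔K, W↔W, S↔S, B↔V, D↔H, N↔N. Complement (CWGCTVGGBAGSYCAKGCCASCGAGKVKAGGGTAGCCHGVTCASAAARSNM), then reverse for 5'→3'.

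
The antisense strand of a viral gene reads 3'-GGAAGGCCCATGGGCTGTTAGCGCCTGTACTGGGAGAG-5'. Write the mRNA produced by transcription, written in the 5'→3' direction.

Reading the template 3'→5' as shown, RNA polymerase pairs each base (A→U, T→A, G↔C) to build mRNA 5'→3' directly.

5'-CCUUCCGGGUACCCGACAAUCGCGGACAUGACCCUCUC-3'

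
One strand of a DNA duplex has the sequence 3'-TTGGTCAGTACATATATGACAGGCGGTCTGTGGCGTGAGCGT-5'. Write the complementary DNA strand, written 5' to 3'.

5'-AACCAGTCATGTATATACTGTCCGCCAGACACCGCACTCGCA-3'

The strand is given 3'→5', so its complement runs 5'→3' in the same left-to-right order: pair each base A↔T, G↔C.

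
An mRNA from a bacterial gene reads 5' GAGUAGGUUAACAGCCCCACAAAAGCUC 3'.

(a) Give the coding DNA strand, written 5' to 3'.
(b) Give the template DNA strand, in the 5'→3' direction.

(a) 5′-GAGTAGGTTAACAGCCCCACAAAAGCTC-3′
(b) 5'-GAGCTTTTGTGGGGCTGTTAACCTACTC-3'

(a) The coding strand matches the mRNA with U→T.
(b) The template strand is the reverse complement of the coding strand.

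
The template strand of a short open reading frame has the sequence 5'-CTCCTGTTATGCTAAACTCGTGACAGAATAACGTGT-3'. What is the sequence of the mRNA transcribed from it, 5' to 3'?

The mRNA has the sequence of the coding strand (reverse complement of the template) with T→U. Reverse complement of CTCCTGTTATGCTAAACTCGTGACAGAATAACGTGT is ACACGTTATTCTGTCACGAGTTTAGCATAACAGGAG; then T→U.

5'-ACACGUUAUUCUGUCACGAGUUUAGCAUAACAGGAG-3'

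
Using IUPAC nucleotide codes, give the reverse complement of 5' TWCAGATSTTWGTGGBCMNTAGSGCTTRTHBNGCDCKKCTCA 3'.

Standard pairs A↔T, G↔C; ambiguity codes pair R↔Y, M↔K, W↔W, S↔S, B↔V, D↔H, N↔N. Complement (AWGTCTASAAWCACCVGKNATCSCGAAYADVNCGHGMMGAGT), then reverse for 5'→3'.

5'-TGAGMMGHGCNVDAYAAGCSCTANKGVCCACWAASATCTGWA-3'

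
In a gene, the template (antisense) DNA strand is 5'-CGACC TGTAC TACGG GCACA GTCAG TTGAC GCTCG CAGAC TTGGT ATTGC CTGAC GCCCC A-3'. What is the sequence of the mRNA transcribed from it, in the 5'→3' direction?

RNA polymerase reads the template 3'→5' and synthesizes mRNA 5'→3' by base-pairing (A→U, T→A, G↔C). The complement of the template is GCTGGACATGATGCCCGTGTCAGTCAACTGCGAGCGTCTGAACCATAACGGACTGCGGGGT; antiparallel, so 5'→3' the coding strand is TGGGGCGTCAGGCAATACCAAGTCTGCGAGCGTCAACTGACTGTGCCCGTAGTACAGGTCG. Replace T with U for the mRNA.

5'-UGGGGCGUCAGGCAAUACCAAGUCUGCGAGCGUCAACUGACUGUGCCCGUAGUACAGGUCG-3'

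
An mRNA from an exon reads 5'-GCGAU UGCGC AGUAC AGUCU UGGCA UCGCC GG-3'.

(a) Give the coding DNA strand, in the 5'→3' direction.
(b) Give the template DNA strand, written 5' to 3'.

(a) The coding strand matches the mRNA with U→T.
(b) The template strand is the reverse complement of the coding strand.

(a) 5′-GCGATTGCGCAGTACAGTCTTGGCATCGCCGG-3′
(b) 5'-CCGGCGATGCCAAGACTGTACTGCGCAATCGC-3'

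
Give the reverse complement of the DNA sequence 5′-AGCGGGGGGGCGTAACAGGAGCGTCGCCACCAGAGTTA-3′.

5′-TAACTCTGGTGGCGACGCTCCTGTTACGCCCCCCCGCT-3′

Reading the sequence 3'→5' and pairing each base (A↔T, G↔C) gives the reverse complement directly.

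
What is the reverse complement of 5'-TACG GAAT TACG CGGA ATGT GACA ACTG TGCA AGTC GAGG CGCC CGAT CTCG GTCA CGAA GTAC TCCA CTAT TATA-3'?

5′-TATAATAGTGGAGTACTTCGTGACCGAGATCGGGCGCCTCGACTTGCACAGTTGTCACATTCCGCGTAATTCCGTA-3′

Reading the sequence 3'→5' and pairing each base (A↔T, G↔C) gives the reverse complement directly.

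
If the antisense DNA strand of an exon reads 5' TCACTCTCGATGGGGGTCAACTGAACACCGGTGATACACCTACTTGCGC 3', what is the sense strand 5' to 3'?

The coding strand is complementary and antiparallel to the template: take the complement (A↔T, G↔C) and reverse.

5'-GCGCAAGTAGGTGTATCACCGGTGTTCAGTTGACCCCCATCGAGAGTGA-3'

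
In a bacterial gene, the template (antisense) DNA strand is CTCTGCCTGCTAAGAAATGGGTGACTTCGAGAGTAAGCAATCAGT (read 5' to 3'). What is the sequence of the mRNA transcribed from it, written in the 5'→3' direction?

RNA polymerase reads the template 3'→5' and synthesizes mRNA 5'→3' by base-pairing (A→U, T→A, G↔C). The complement of the template is GAGACGGACGATTCTTTACCCACTGAAGCTCTCATTCGTTAGTCA; antiparallel, so 5'→3' the coding strand is ACTGATTGCTTACTCTCGAAGTCACCCATTTCTTAGCAGGCAGAG. Replace T with U for the mRNA.

5'-ACUGAUUGCUUACUCUCGAAGUCACCCAUUUCUUAGCAGGCAGAG-3'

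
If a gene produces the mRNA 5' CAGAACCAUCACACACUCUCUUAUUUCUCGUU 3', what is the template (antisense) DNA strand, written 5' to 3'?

Replace U with T to get the coding DNA strand: CAGAACCATCACACACTCTCTTATTTCTCGTT. The template strand is its reverse complement (complement GTCTTGGTAGTGTGTGAGAGAATAAAGAGCAA, then reverse).

5′-AACGAGAAATAAGAGAGTGTGTGATGGTTCTG-3′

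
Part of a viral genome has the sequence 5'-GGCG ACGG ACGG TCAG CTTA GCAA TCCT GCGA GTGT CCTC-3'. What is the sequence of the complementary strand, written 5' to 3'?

5'-GAGGACACTCGCAGGATTGCTAAGCTGACCGTCCGTCGCC-3'

Pairing A↔T and G↔C gives CCGCTGCCTGCCAGTCGAATCGTTAGGACGCTCACAGGAG, running 3'→5'. Reverse for the 5'→3' convention.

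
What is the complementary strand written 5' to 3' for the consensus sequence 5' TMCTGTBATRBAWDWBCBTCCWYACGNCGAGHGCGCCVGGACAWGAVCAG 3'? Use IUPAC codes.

5'-CTGBTCWTGTCCBGGCGCDCTCGNCGTRWGGAVGVWHWTVYATVACAGKA-3'

Standard pairs A↔T, G↔C; ambiguity codes pair R↔Y, M↔K, W↔W, B↔V, D↔H, N↔N. Complement (AKGACAVTAYVTWHWVGVAGGWRTGCNGCTCDCGCGGBCCTGTWCTBGTC), then reverse for 5'→3'.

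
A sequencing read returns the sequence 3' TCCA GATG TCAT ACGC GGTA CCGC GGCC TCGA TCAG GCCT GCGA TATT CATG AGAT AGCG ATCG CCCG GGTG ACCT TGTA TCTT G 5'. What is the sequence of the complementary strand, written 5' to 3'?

The strand is given 3'→5', so its complement runs 5'→3' in the same left-to-right order: pair each base A↔T, G↔C.

5'-AGGTCTACAGTATGCGCCATGGCGCCGGAGCTAGTCCGGACGCTATAAGTACTCTATCGCTAGCGGGCCCACTGGAACATAGAAC-3'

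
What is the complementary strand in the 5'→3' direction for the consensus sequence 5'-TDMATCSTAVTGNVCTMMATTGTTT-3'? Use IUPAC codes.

5'-AAACAATKKAGBNCABTASGATKHA-3'

Standard pairs A↔T, G↔C; ambiguity codes pair M↔K, S↔S, D↔H, V↔B, N↔N. Complement (AHKTAGSATBACNBGAKKTAACAAA), then reverse for 5'→3'.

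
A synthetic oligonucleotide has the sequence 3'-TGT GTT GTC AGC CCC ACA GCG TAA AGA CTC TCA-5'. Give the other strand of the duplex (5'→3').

5′-ACACAACAGTCGGGGTGTCGCATTTCTGAGAGT-3′

The strand is given 3'→5', so its complement runs 5'→3' in the same left-to-right order: pair each base A↔T, G↔C.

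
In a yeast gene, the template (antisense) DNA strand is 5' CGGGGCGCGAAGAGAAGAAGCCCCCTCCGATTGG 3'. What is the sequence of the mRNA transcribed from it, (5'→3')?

5'-CCAAUCGGAGGGGGCUUCUUCUCUUCGCGCCCCG-3'

The mRNA has the sequence of the coding strand (reverse complement of the template) with T→U. Reverse complement of CGGGGCGCGAAGAGAAGAAGCCCCCTCCGATTGG is CCAATCGGAGGGGGCTTCTTCTCTTCGCGCCCCG; then T→U.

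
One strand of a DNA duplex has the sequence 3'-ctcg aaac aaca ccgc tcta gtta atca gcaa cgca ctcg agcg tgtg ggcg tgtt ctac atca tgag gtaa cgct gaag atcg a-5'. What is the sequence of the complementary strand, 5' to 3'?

5'-GAGCTTTGTTGTGGCGAGATCAATTAGTCGTTGCGTGAGCTCGCACACCCGCACAAGATGTAGTACTCCATTGCGACTTCTAGCT-3'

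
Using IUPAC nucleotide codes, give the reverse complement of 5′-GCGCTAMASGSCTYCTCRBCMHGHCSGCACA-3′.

Standard pairs A↔T, G↔C; ambiguity codes pair R↔Y, M↔K, S↔S, B↔V, H↔D. Complement (CGCGATKTSCSGARGAGYVGKDCDGSCGTGT), then reverse for 5'→3'.

5'-TGTGCSGDCDKGVYGAGRAGSCSTKTAGCGC-3'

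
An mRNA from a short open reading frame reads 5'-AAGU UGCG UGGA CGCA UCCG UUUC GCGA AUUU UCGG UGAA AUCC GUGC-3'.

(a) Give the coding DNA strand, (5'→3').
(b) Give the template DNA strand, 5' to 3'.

(a) 5'-AAGTTGCGTGGACGCATCCGTTTCGCGAATTTTCGGTGAAATCCGTGC-3'
(b) 5'-GCACGGATTTCACCGAAAATTCGCGAAACGGATGCGTCCACGCAACTT-3'

(a) The coding strand matches the mRNA with U→T.
(b) The template strand is the reverse complement of the coding strand.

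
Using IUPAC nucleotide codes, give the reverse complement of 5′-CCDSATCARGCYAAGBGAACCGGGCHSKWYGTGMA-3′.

5'-TKCACRWMSDGCCCGGTTCVCTTRGCYTGATSHGG-3'

Standard pairs A↔T, G↔C; ambiguity codes pair R↔Y, M↔K, W↔W, S↔S, B↔V, D↔H. Complement (GGHSTAGTYCGRTTCVCTTGGCCCGDSMWRCACKT), then reverse for 5'→3'.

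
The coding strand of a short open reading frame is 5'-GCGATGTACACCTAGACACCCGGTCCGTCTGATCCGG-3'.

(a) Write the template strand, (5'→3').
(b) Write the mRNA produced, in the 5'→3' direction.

(a) The template strand is the reverse complement of the coding strand: complement CGCTACATGTGGATCTGTGGGCCAGGCAGACTAGGCC, then reverse.
(b) mRNA matches the coding strand with T→U.

(a) 5'-CCGGATCAGACGGACCGGGTGTCTAGGTGTACATCGC-3'
(b) 5'-GCGAUGUACACCUAGACACCCGGUCCGUCUGAUCCGG-3'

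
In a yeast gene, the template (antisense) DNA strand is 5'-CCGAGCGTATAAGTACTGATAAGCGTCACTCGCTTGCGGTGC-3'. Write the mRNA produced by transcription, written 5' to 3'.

The mRNA has the sequence of the coding strand (reverse complement of the template) with T→U. Reverse complement of CCGAGCGTATAAGTACTGATAAGCGTCACTCGCTTGCGGTGC is GCACCGCAAGCGAGTGACGCTTATCAGTACTTATACGCTCGG; then T→U.

5'-GCACCGCAAGCGAGUGACGCUUAUCAGUACUUAUACGCUCGG-3'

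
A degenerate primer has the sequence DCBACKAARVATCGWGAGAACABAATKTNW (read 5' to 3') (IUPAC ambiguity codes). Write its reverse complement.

5'-WNAMATTVTGTTCTCWCGATBYTTMGTVGH-3'

Standard pairs A↔T, G↔C; ambiguity codes pair R↔Y, K↔M, W↔W, B↔V, D↔H, N↔N. Complement (HGVTGMTTYBTAGCWCTCTTGTVTTAMANW), then reverse for 5'→3'.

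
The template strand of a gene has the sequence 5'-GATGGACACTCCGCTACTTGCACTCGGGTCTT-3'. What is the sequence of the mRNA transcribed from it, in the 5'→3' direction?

RNA polymerase reads the template 3'→5' and synthesizes mRNA 5'→3' by base-pairing (A→U, T→A, G↔C). The complement of the template is CTACCTGTGAGGCGATGAACGTGAGCCCAGAA; antiparallel, so 5'→3' the coding strand is AAGACCCGAGTGCAAGTAGCGGAGTGTCCATC. Replace T with U for the mRNA.

5'-AAGACCCGAGUGCAAGUAGCGGAGUGUCCAUC-3'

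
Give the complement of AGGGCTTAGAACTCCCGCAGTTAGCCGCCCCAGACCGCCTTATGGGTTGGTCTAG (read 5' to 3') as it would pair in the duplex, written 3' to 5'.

3'-TCCCGAATCTTGAGGGCGTCAATCGGCGGGGTCTGGCGGAATACCCAACCAGATC-5'

Base-pairing A↔T, G↔C gives the complement. The complementary strand is antiparallel, so paired with a 5'→3' strand it runs 3'→5'.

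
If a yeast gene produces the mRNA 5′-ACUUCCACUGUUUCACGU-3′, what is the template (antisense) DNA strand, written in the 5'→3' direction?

5'-ACGTGAAACAGTGGAAGT-3'

Replace U with T to get the coding DNA strand: ACTTCCACTGTTTCACGT. The template strand is its reverse complement (complement TGAAGGTGACAAAGTGCA, then reverse).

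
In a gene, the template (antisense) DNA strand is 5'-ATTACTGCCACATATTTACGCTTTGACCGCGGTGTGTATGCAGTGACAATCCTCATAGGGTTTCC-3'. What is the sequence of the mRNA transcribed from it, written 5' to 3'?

The mRNA has the sequence of the coding strand (reverse complement of the template) with T→U. Reverse complement of ATTACTGCCACATATTTACGCTTTGACCGCGGTGTGTATGCAGTGACAATCCTCATAGGGTTTCC is GGAAACCCTATGAGGATTGTCACTGCATACACACCGCGGTCAAAGCGTAAATATGTGGCAGTAAT; then T→U.

5'-GGAAACCCUAUGAGGAUUGUCACUGCAUACACACCGCGGUCAAAGCGUAAAUAUGUGGCAGUAAU-3'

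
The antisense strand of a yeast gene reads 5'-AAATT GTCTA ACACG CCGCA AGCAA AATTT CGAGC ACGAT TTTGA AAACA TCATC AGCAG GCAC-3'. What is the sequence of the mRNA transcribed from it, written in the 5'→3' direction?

The mRNA has the sequence of the coding strand (reverse complement of the template) with T→U. Reverse complement of AAATTGTCTAACACGCCGCAAGCAAAATTTCGAGCACGATTTTGAAAACATCATCAGCAGGCAC is GTGCCTGCTGATGATGTTTTCAAAATCGTGCTCGAAATTTTGCTTGCGGCGTGTTAGACAATTT; then T→U.

5'-GUGCCUGCUGAUGAUGUUUUCAAAAUCGUGCUCGAAAUUUUGCUUGCGGCGUGUUAGACAAUUU-3'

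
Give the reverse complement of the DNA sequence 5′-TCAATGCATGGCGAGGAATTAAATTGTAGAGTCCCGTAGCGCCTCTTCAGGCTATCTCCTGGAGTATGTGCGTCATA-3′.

Reading the sequence 3'→5' and pairing each base (A↔T, G↔C) gives the reverse complement directly.

5'-TATGACGCACATACTCCAGGAGATAGCCTGAAGAGGCGCTACGGGACTCTACAATTTAATTCCTCGCCATGCATTGA-3'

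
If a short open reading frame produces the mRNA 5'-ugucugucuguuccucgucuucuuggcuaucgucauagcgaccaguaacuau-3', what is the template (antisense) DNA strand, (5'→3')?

5′-ATAGTTACTGGTCGCTATGACGATAGCCAAGAAGACGAGGAACAGACAGACA-3′

Replace U with T to get the coding DNA strand: TGTCTGTCTGTTCCTCGTCTTCTTGGCTATCGTCATAGCGACCAGTAACTAT. The template strand is its reverse complement (complement ACAGACAGACAAGGAGCAGAAGAACCGATAGCAGTATCGCTGGTCATTGATA, then reverse).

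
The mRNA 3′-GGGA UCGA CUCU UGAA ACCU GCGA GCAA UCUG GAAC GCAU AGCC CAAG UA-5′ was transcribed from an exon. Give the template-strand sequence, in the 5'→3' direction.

5′-CCCTAGCTGAGAACTTTGGACGCTCGTTAGACCTTGCGTATCGGGTTCAT-3′

Written 5'→3' the mRNA is AUGAACCCGAUACGCAAGGUCUAACGAGCGUCCAAAGUUCUCAGCUAGGG, so the coding DNA strand is ATGAACCCGATACGCAAGGTCTAACGAGCGTCCAAAGTTCTCAGCTAGGG. The template is its reverse complement.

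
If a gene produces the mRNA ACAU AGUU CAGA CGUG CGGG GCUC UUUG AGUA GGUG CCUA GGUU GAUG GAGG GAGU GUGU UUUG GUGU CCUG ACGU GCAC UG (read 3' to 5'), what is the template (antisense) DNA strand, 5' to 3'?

5'-TGTATCAAGTCTGCACGCCCCGAGAAACTCATCCACGGATCCAACTACCTCCCTCACACAAAACCACAGGACTGCACGTGAC-3'

Written 5'→3' the mRNA is GUCACGUGCAGUCCUGUGGUUUUGUGUGAGGGAGGUAGUUGGAUCCGUGGAUGAGUUUCUCGGGGCGUGCAGACUUGAUACA, so the coding DNA strand is GTCACGTGCAGTCCTGTGGTTTTGTGTGAGGGAGGTAGTTGGATCCGTGGATGAGTTTCTCGGGGCGTGCAGACTTGATACA. The template is its reverse complement.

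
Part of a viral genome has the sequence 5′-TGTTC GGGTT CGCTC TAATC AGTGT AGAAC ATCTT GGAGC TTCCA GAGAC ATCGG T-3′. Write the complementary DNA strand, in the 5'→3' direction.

5′-ACCGATGTCTCTGGAAGCTCCAAGATGTTCTACACTGATTAGAGCGAACCCGAACA-3′

The complement of TGTTCGGGTTCGCTCTAATCAGTGTAGAACATCTTGGAGCTTCCAGAGACATCGGT is ACAAGCCCAAGCGAGATTAGTCACATCTTGTAGAACCTCGAAGGTCTCTGTAGCCA (A↔T, G↔C). DNA strands are antiparallel, so the complementary strand runs 3'→5'; reversing gives the 5'→3' form.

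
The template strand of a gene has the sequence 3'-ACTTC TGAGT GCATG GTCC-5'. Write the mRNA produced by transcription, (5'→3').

5′-UGAAGACUCACGUACCAGG-3′

Reading the template 3'→5' as shown, RNA polymerase pairs each base (A→U, T→A, G↔C) to build mRNA 5'→3' directly.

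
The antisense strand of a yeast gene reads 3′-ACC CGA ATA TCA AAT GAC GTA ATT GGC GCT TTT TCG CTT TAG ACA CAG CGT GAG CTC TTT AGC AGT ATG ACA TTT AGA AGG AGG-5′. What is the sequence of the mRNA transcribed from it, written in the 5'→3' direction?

5'-UGGGCUUAUAGUUUACUGCAUUAACCGCGAAAAAGCGAAAUCUGUGUCGCACUCGAGAAAUCGUCAUACUGUAAAUCUUCCUCC-3'

Reading the template 3'→5' as shown, RNA polymerase pairs each base (A→U, T→A, G↔C) to build mRNA 5'→3' directly.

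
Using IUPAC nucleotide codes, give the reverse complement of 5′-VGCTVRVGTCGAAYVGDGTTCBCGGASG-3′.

5'-CSTCCGVGAACHCBRTTCGACBYBAGCB-3'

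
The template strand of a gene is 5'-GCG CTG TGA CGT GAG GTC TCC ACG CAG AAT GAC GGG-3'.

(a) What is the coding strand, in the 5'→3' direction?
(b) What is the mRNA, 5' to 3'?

(a) 5'-CCCGTCATTCTGCGTGGAGACCTCACGTCACAGCGC-3'
(b) 5'-CCCGUCAUUCUGCGUGGAGACCUCACGUCACAGCGC-3'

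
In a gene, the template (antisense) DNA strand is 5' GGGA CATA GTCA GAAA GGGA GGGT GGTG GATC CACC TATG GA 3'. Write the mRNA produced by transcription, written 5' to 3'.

5'-UCCAUAGGUGGAUCCACCACCCUCCCUUUCUGACUAUGUCCC-3'

The mRNA has the sequence of the coding strand (reverse complement of the template) with T→U. Reverse complement of GGGACATAGTCAGAAAGGGAGGGTGGTGGATCCACCTATGGA is TCCATAGGTGGATCCACCACCCTCCCTTTCTGACTATGTCCC; then T→U.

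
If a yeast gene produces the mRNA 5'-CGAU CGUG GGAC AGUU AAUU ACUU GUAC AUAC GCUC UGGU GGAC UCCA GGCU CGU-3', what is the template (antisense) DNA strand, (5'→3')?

5′-ACGAGCCTGGAGTCCACCAGAGCGTATGTACAAGTAATTAACTGTCCCACGATCG-3′

Replace U with T to get the coding DNA strand: CGATCGTGGGACAGTTAATTACTTGTACATACGCTCTGGTGGACTCCAGGCTCGT. The template strand is its reverse complement (complement GCTAGCACCCTGTCAATTAATGAACATGTATGCGAGACCACCTGAGGTCCGAGCA, then reverse).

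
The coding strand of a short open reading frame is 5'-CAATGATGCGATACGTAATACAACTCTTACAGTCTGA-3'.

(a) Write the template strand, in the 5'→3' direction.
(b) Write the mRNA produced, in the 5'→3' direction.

(a) The template strand is the reverse complement of the coding strand: complement GTTACTACGCTATGCATTATGTTGAGAATGTCAGACT, then reverse.
(b) mRNA matches the coding strand with T→U.

(a) 5'-TCAGACTGTAAGAGTTGTATTACGTATCGCATCATTG-3'
(b) 5'-CAAUGAUGCGAUACGUAAUACAACUCUUACAGUCUGA-3'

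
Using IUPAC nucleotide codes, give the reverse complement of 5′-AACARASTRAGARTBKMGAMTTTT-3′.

Standard pairs A↔T, G↔C; ambiguity codes pair R↔Y, M↔K, S↔S, B↔V. Complement (TTGTYTSAYTCTYAVMKCTKAAAA), then reverse for 5'→3'.

5′-AAAAKTCKMVAYTCTYASTYTGTT-3′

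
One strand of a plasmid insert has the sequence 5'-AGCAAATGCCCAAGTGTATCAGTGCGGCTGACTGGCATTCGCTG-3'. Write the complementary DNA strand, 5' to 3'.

5′-CAGCGAATGCCAGTCAGCCGCACTGATACACTTGGGCATTTGCT-3′

The complement of AGCAAATGCCCAAGTGTATCAGTGCGGCTGACTGGCATTCGCTG is TCGTTTACGGGTTCACATAGTCACGCCGACTGACCGTAAGCGAC (A↔T, G↔C). DNA strands are antiparallel, so the complementary strand runs 3'→5'; reversing gives the 5'→3' form.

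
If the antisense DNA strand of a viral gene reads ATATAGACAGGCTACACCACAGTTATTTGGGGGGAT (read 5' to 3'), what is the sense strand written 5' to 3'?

The coding strand is complementary and antiparallel to the template: take the complement (A↔T, G↔C) and reverse.

5'-ATCCCCCCAAATAACTGTGGTGTAGCCTGTCTATAT-3'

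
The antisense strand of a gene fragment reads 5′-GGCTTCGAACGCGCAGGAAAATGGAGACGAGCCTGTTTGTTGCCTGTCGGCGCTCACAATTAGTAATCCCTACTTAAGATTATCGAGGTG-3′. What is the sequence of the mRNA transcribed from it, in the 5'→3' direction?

5'-CACCUCGAUAAUCUUAAGUAGGGAUUACUAAUUGUGAGCGCCGACAGGCAACAAACAGGCUCGUCUCCAUUUUCCUGCGCGUUCGAAGCC-3'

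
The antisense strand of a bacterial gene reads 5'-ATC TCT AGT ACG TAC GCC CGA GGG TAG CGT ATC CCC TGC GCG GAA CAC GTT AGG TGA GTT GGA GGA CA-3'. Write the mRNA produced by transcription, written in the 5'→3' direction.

5'-UGUCCUCCAACUCACCUAACGUGUUCCGCGCAGGGGAUACGCUACCCUCGGGCGUACGUACUAGAGAU-3'

The mRNA has the sequence of the coding strand (reverse complement of the template) with T→U. Reverse complement of ATCTCTAGTACGTACGCCCGAGGGTAGCGTATCCCCTGCGCGGAACACGTTAGGTGAGTTGGAGGACA is TGTCCTCCAACTCACCTAACGTGTTCCGCGCAGGGGATACGCTACCCTCGGGCGTACGTACTAGAGAT; then T→U.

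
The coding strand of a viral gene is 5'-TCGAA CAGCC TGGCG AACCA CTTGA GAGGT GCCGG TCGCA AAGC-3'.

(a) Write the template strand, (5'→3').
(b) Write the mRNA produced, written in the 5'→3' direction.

(a) The template strand is the reverse complement of the coding strand: complement AGCTTGTCGGACCGCTTGGTGAACTCTCCACGGCCAGCGTTTCG, then reverse.
(b) mRNA matches the coding strand with T→U.

(a) 5'-GCTTTGCGACCGGCACCTCTCAAGTGGTTCGCCAGGCTGTTCGA-3'
(b) 5'-UCGAACAGCCUGGCGAACCACUUGAGAGGUGCCGGUCGCAAAGC-3'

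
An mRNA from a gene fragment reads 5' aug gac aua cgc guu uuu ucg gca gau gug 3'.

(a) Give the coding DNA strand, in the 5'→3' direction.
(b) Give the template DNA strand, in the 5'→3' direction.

(a) The coding strand matches the mRNA with U→T.
(b) The template strand is the reverse complement of the coding strand.

(a) 5'-ATGGACATACGCGTTTTTTCGGCAGATGTG-3'
(b) 5'-CACATCTGCCGAAAAAACGCGTATGTCCAT-3'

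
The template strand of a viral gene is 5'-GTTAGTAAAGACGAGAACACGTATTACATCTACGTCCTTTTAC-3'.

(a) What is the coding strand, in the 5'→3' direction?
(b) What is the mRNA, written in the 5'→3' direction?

(a) 5'-GTAAAAGGACGTAGATGTAATACGTGTTCTCGTCTTTACTAAC-3'
(b) 5′-GUAAAAGGACGUAGAUGUAAUACGUGUUCUCGUCUUUACUAAC-3′

(a) The coding strand is the reverse complement of the template: complement CAATCATTTCTGCTCTTGTGCATAATGTAGATGCAGGAAAATG, then reverse.
(b) mRNA has the coding-strand sequence with T→U.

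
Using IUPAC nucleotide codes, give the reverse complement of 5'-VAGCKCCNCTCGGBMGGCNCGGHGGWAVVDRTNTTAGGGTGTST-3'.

5'-ASACACCCTAANAYHBBTWCCDCCGNGCCKVCCGAGNGGMGCTB-3'

Standard pairs A↔T, G↔C; ambiguity codes pair R↔Y, M↔K, W↔W, S↔S, B↔V, D↔H, N↔N. Complement (BTCGMGGNGAGCCVKCCGNGCCDCCWTBBHYANAATCCCACASA), then reverse for 5'→3'.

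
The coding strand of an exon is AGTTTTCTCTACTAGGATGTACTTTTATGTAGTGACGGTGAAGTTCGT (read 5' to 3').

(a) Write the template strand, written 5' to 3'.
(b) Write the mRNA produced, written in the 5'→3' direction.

(a) 5'-ACGAACTTCACCGTCACTACATAAAAGTACATCCTAGTAGAGAAAACT-3'
(b) 5'-AGUUUUCUCUACUAGGAUGUACUUUUAUGUAGUGACGGUGAAGUUCGU-3'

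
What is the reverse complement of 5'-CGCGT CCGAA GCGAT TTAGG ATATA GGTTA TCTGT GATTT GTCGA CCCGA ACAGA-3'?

5'-TCTGTTCGGGTCGACAAATCACAGATAACCTATATCCTAAATCGCTTCGGACGCG-3'

Complement each base (A↔T, G↔C): GCGCAGGCTTCGCTAAATCCTATATCCAATAGACACTAAACAGCTGGGCTTGTCT. Then reverse.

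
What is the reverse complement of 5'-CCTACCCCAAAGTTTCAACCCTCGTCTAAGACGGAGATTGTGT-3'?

Reading the sequence 3'→5' and pairing each base (A↔T, G↔C) gives the reverse complement directly.

5'-ACACAATCTCCGTCTTAGACGAGGGTTGAAACTTTGGGGTAGG-3'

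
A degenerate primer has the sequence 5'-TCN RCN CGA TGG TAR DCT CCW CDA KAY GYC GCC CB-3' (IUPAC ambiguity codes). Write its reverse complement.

Standard pairs A↔T, G↔C; ambiguity codes pair R↔Y, K↔M, W↔W, B↔V, D↔H, N↔N. Complement (AGNYGNGCTACCATYHGAGGWGHTMTRCRGCGGGV), then reverse for 5'→3'.

5'-VGGGCGRCRTMTHGWGGAGHYTACCATCGNGYNGA-3'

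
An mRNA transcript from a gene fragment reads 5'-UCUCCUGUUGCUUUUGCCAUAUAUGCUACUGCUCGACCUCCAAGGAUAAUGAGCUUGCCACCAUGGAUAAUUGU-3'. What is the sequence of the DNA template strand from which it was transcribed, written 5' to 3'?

5′-ACAATTATCCATGGTGGCAAGCTCATTATCCTTGGAGGTCGAGCAGTAGCATATATGGCAAAAGCAACAGGAGA-3′

Replace U with T to get the coding DNA strand: TCTCCTGTTGCTTTTGCCATATATGCTACTGCTCGACCTCCAAGGATAATGAGCTTGCCACCATGGATAATTGT. The template strand is its reverse complement (complement AGAGGACAACGAAAACGGTATATACGATGACGAGCTGGAGGTTCCTATTACTCGAACGGTGGTACCTATTAACA, then reverse).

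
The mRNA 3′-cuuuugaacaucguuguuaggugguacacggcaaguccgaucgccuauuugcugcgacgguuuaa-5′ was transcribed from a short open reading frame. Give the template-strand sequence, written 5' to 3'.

5'-GAAAACTTGTAGCAACAATCCACCATGTGCCGTTCAGGCTAGCGGATAAACGACGCTGCCAAATT-3'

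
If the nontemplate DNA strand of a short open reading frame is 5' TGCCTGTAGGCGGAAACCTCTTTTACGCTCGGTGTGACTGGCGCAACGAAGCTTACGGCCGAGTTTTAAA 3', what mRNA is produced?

5'-UGCCUGUAGGCGGAAACCUCUUUUACGCUCGGUGUGACUGGCGCAACGAAGCUUACGGCCGAGUUUUAAA-3'

mRNA has the coding-strand sequence with U in place of T.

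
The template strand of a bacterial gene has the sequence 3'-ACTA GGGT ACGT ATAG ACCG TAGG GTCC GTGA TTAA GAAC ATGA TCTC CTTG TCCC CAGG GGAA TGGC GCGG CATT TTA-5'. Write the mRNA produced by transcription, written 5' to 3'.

5'-UGAUCCCAUGCAUAUCUGGCAUCCCAGGCACUAAUUCUUGUACUAGAGGAACAGGGGUCCCCUUACCGCGCCGUAAAAU-3'

Reading the template 3'→5' as shown, RNA polymerase pairs each base (A→U, T→A, G↔C) to build mRNA 5'→3' directly.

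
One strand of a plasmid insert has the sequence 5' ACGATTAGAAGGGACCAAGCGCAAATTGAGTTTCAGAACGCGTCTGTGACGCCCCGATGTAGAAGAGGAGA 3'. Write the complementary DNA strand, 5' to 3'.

5'-TCTCCTCTTCTACATCGGGGCGTCACAGACGCGTTCTGAAACTCAATTTGCGCTTGGTCCCTTCTAATCGT-3'

The complement of ACGATTAGAAGGGACCAAGCGCAAATTGAGTTTCAGAACGCGTCTGTGACGCCCCGATGTAGAAGAGGAGA is TGCTAATCTTCCCTGGTTCGCGTTTAACTCAAAGTCTTGCGCAGACACTGCGGGGCTACATCTTCTCCTCT (A↔T, G↔C). DNA strands are antiparallel, so the complementary strand runs 3'→5'; reversing gives the 5'→3' form.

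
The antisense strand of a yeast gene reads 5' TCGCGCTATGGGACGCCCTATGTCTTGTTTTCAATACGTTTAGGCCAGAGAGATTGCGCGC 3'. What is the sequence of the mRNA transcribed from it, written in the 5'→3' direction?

The mRNA has the sequence of the coding strand (reverse complement of the template) with T→U. Reverse complement of TCGCGCTATGGGACGCCCTATGTCTTGTTTTCAATACGTTTAGGCCAGAGAGATTGCGCGC is GCGCGCAATCTCTCTGGCCTAAACGTATTGAAAACAAGACATAGGGCGTCCCATAGCGCGA; then T→U.

5'-GCGCGCAAUCUCUCUGGCCUAAACGUAUUGAAAACAAGACAUAGGGCGUCCCAUAGCGCGA-3'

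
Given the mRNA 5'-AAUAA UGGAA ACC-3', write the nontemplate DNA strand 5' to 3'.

The coding DNA strand has the same 5'→3' sequence as the mRNA with U replaced by T.

5′-AATAATGGAAACC-3′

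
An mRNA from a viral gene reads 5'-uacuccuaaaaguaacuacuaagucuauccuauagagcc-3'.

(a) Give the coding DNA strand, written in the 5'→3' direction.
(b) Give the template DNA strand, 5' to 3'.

(a) 5'-TACTCCTAAAAGTAACTACTAAGTCTATCCTATAGAGCC-3'
(b) 5′-GGCTCTATAGGATAGACTTAGTAGTTACTTTTAGGAGTA-3′

(a) The coding strand matches the mRNA with U→T.
(b) The template strand is the reverse complement of the coding strand.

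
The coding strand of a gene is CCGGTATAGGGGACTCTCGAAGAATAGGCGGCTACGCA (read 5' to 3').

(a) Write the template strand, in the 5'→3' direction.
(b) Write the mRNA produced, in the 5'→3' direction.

(a) The template strand is the reverse complement of the coding strand: complement GGCCATATCCCCTGAGAGCTTCTTATCCGCCGATGCGT, then reverse.
(b) mRNA matches the coding strand with T→U.

(a) 5'-TGCGTAGCCGCCTATTCTTCGAGAGTCCCCTATACCGG-3'
(b) 5′-CCGGUAUAGGGGACUCUCGAAGAAUAGGCGGCUACGCA-3′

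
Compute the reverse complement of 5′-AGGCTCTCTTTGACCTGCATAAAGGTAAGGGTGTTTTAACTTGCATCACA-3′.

5'-TGTGATGCAAGTTAAAACACCCTTACCTTTATGCAGGTCAAAGAGAGCCT-3'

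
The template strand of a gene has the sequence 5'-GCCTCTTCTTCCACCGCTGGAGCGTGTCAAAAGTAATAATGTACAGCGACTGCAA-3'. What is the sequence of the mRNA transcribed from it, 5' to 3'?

5'-UUGCAGUCGCUGUACAUUAUUACUUUUGACACGCUCCAGCGGUGGAAGAAGAGGC-3'

RNA polymerase reads the template 3'→5' and synthesizes mRNA 5'→3' by base-pairing (A→U, T→A, G↔C). The complement of the template is CGGAGAAGAAGGTGGCGACCTCGCACAGTTTTCATTATTACATGTCGCTGACGTT; antiparallel, so 5'→3' the coding strand is TTGCAGTCGCTGTACATTATTACTTTTGACACGCTCCAGCGGTGGAAGAAGAGGC. Replace T with U for the mRNA.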